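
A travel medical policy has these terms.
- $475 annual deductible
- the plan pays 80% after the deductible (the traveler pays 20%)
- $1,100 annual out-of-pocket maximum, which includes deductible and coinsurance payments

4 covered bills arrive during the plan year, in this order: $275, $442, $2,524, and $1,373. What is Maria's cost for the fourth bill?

Bill 1, $275: all of it applies to the deductible. Traveler pays $275; OOP now $275.
Bill 2, $442: deductible takes $200, $242 remains; 20% of $242 = $48.40. Cost to traveler: $248.40. OOP to date $523.40.
Bill 3, $2,524: deductible already satisfied, so traveler's share is 20% × $2,524 = $504.80. Traveler owes $504.80 (running OOP $1,028.20).
Bill 4, $1,373: 20% coinsurance on $1,373 = $274.60. That would push OOP to $1,302.80, over the $1,100 cap, so traveler pays $1,100 − $1,028.20 = $71.80.

$71.80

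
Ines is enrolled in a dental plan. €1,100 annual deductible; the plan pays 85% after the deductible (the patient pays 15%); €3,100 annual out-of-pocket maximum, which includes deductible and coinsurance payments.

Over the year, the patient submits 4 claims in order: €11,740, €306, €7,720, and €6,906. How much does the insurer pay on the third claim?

#1 (€11,740): €1,100 to deductible, leaving €10,640; coinsurance €10,640 × 15% = €1,596. Cost to patient: €2,696. OOP to date €2,696. Insurer: €11,740 − €2,696 = €9,044.
#2 (€306): deductible already satisfied, so patient's share is 15% × €306 = €45.90. Patient pays €45.90; OOP now €2,741.90. Plan pays €306 − €45.90 = €260.10.
#3 (€7,720): deductible met; 15% of €7,720 = €1,158. That would push OOP to €3,899.90, over the €3,100 cap, so patient pays €3,100 − €2,741.90 = €358.10. Plan pays €7,720 − €358.10 = €7,361.90.

€7,361.90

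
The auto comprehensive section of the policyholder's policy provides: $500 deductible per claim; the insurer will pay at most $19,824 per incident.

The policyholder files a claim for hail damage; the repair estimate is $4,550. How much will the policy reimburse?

Less the $500 deductible: $4,550 − $500 = $4,050.
$4,050 ≤ $19,824, so the limit doesn't bind; insurer pays $4,050.

$4,050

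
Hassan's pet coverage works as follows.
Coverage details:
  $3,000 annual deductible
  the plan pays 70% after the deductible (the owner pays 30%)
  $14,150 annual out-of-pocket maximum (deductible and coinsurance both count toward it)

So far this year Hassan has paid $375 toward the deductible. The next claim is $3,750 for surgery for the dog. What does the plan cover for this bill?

$375 of the $3,000 deductible is already met, leaving $2,625.
After the $2,625 deductible portion, $3,750 − $2,625 = $1,125 is subject to coinsurance.
Coinsurance: $1,125 × 30% = $337.50.
Owner responsibility before any cap: $2,625 + $337.50 = $2,962.50.
Year-to-date out-of-pocket becomes $375 + $2,962.50 = $3,337.50, still under the $14,150 maximum, so no cap applies.
The plan picks up $3,750 − $2,962.50 = $787.50.

$787.50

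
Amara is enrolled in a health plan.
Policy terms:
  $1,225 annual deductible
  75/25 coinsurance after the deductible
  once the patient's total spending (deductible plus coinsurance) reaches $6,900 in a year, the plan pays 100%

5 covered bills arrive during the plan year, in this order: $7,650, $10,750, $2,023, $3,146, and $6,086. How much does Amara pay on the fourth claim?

$786.50

Claim 1 ($7,650): deductible takes $1,225, $6,425 remains; 25% of $6,425 = $1,606.25. Patient owes $2,831.25 (running OOP $2,831.25).
Claim 2 ($10,750): deductible already satisfied, so patient's share is 25% × $10,750 = $2,687.50. Patient owes $2,687.50 (running OOP $5,518.75).
Claim 3 ($2,023): 25% coinsurance on $2,023 = $505.75. Patient pays $505.75; OOP now $6,024.50.
Claim 4 ($3,146): 25% coinsurance on $3,146 = $786.50. Patient owes $786.50 (running OOP $6,811).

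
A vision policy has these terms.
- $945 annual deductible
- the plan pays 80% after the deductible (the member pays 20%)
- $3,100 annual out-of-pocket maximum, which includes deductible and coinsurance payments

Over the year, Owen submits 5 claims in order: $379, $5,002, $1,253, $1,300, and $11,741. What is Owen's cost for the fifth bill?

Claim 1 ($379): entire amount goes to the deductible. Cost to member: $379. OOP to date $379.
Claim 2 ($5,002): $566 to deductible, leaving $4,436; member's 20% is $887.20. Cost to member: $1,453.20. OOP to date $1,832.20.
Claim 3 ($1,253): 20% coinsurance on $1,253 = $250.60. Member owes $250.60 (running OOP $2,082.80).
Claim 4 ($1,300): deductible already satisfied, so member's share is 20% × $1,300 = $260. Member owes $260 (running OOP $2,342.80).
Claim 5 ($11,741): 20% coinsurance on $11,741 = $2,348.20. OOP would hit $4,691 > $3,100, so the cap limits the member to $3,100 − $2,342.80 = $757.20.

$757.20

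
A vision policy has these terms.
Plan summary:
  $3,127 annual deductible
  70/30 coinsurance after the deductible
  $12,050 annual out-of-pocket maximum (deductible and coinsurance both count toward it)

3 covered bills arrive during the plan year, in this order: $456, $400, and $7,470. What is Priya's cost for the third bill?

$3,830.70

Claim 1 ($456): fully absorbed by the deductible. Member pays $456; OOP now $456.
Claim 2 ($400): fully absorbed by the deductible. Cost to member: $400. OOP to date $856.
Claim 3 ($7,470): deductible takes $2,271, $5,199 remains; coinsurance $5,199 × 30% = $1,559.70. Cost to member: $3,830.70. OOP to date $4,686.70.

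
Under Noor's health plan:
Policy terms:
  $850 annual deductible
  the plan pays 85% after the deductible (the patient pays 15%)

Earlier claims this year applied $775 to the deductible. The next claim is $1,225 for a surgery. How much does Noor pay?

Remaining deductible: $850 − $775 = $75.
That leaves $1,225 − $75 = $1,150 for coinsurance.
15% of $1,150 = $172.50 falls to the patient.
So the patient owes $75 + $172.50 = $247.50.

$247.50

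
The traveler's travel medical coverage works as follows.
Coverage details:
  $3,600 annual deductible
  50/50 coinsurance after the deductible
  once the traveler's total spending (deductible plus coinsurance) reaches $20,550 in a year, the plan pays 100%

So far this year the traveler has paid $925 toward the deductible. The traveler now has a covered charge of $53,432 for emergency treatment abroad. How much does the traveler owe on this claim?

$19,625

Remaining deductible: $3,600 − $925 = $2,675.
The remaining $50,757 (= $53,432 − $2,675) moves to coinsurance.
Traveler's 50% share of $50,757 is $25,378.50.
That puts the traveler's cost at $2,675 + $25,378.50 = $28,053.50 before any cap.
Year-to-date out-of-pocket would reach $925 + $28,053.50 = $28,978.50, above the $20,550 maximum, so the traveler pays only $20,550 − $925 = $19,625.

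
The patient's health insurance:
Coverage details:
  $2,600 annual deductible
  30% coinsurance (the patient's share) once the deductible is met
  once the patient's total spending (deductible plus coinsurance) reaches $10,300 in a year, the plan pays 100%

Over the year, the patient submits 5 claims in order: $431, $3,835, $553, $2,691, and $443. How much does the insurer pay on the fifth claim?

$310.10

Claim 1 ($431): fully absorbed by the deductible. Patient pays $431; OOP now $431. Plan pays $431 − $431 = $0.
Claim 2 ($3,835): $2,169 to deductible, leaving $1,666; coinsurance $1,666 × 30% = $499.80. Patient owes $2,668.80 (running OOP $3,099.80). Insurer: $3,835 − $2,668.80 = $1,166.20.
Claim 3 ($553): deductible already satisfied, so patient's share is 30% × $553 = $165.90. Patient owes $165.90 (running OOP $3,265.70). Plan pays $553 − $165.90 = $387.10.
Claim 4 ($2,691): deductible met; 30% of $2,691 = $807.30. Patient owes $807.30 (running OOP $4,073). Insurer: $2,691 − $807.30 = $1,883.70.
Claim 5 ($443): deductible already satisfied, so patient's share is 30% × $443 = $132.90. Cost to patient: $132.90. OOP to date $4,205.90. Plan pays $443 − $132.90 = $310.10.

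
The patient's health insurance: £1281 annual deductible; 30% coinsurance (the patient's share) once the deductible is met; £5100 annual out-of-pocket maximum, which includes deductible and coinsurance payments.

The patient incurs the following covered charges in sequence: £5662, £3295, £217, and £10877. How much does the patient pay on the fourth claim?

Claim 1 — £5662: £1281 finishes the deductible; £4381 goes to coinsurance; coinsurance £4381 × 30% = £1314.30. Patient pays £2595.30; OOP now £2595.30.
Claim 2 — £3295: 30% coinsurance on £3295 = £988.50. Patient owes £988.50 (running OOP £3583.80).
Claim 3 — £217: deductible already satisfied, so patient's share is 30% × £217 = £65.10. Cost to patient: £65.10. OOP to date £3648.90.
Claim 4 — £10877: deductible already satisfied, so patient's share is 30% × £10877 = £3263.10. Adding that to £3648.90 gives £6912, past the £5100 cap; patient pays only £5100 − £3648.90 = £1451.10.

£1451.10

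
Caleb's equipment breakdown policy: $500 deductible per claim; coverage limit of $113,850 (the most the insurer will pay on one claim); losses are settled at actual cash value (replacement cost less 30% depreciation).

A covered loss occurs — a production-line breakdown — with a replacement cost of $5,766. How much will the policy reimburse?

$3,536.20

At 30% depreciation, ACV = $5,766 − $1,729.80 = $4,036.20.
Subtract the deductible: $4,036.20 − $500 = $3,536.20.
That's under the $113,850 cap, so the insurer reimburses the full $3,536.20.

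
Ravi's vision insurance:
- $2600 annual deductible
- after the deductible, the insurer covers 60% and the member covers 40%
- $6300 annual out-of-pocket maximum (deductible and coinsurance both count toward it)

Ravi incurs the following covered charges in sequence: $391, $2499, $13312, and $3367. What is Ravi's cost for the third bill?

Claim 1 — $391: fully absorbed by the deductible. Cost to member: $391. OOP to date $391.
Claim 2 — $2499: $2209 finishes the deductible; $290 goes to coinsurance; member's 40% is $116. Member owes $2325 (running OOP $2716).
Claim 3 — $13312: deductible met; 40% of $13312 = $5324.80. That would push OOP to $8040.80, over the $6300 cap, so member pays $6300 − $2716 = $3584.

$3584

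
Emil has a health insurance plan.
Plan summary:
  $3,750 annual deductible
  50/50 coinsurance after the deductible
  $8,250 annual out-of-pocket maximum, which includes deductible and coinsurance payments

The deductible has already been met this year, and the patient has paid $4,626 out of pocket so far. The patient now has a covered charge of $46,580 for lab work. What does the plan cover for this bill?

$42,956

With the deductible met, the entire $46,580 is subject to coinsurance.
Patient's 50% share of $46,580 is $23,290.
Year-to-date out-of-pocket would reach $4,626 + $23,290 = $27,916, above the $8,250 maximum, so the patient pays only $8,250 − $4,626 = $3,624.
The plan picks up $46,580 − $3,624 = $42,956.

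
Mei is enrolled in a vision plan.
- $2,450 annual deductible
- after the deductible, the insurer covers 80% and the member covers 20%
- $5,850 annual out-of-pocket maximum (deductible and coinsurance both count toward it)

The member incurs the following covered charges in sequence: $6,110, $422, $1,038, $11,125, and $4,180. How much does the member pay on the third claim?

Claim 1 ($6,110): $2,450 to deductible, leaving $3,660; 20% of $3,660 = $732. Cost to member: $3,182. OOP to date $3,182.
Claim 2 ($422): deductible already satisfied, so member's share is 20% × $422 = $84.40. Member pays $84.40; OOP now $3,266.40.
Claim 3 ($1,038): deductible met; 20% of $1,038 = $207.60. Cost to member: $207.60. OOP to date $3,474.

$207.60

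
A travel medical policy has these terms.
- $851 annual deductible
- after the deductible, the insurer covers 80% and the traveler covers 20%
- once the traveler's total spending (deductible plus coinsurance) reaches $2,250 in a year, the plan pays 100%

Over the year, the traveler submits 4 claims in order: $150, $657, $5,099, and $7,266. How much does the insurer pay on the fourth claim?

Bill 1, $150: fully absorbed by the deductible. Cost to traveler: $150. OOP to date $150. Plan pays $150 − $150 = $0.
Bill 2, $657: entire amount goes to the deductible. Traveler owes $657 (running OOP $807). Insurer: $657 − $657 = $0.
Bill 3, $5,099: deductible takes $44, $5,055 remains; 20% of $5,055 = $1,011. Cost to traveler: $1,055. OOP to date $1,862. Plan pays $5,099 − $1,055 = $4,044.
Bill 4, $7,266: deductible met; 20% of $7,266 = $1,453.20. OOP would hit $3,315.20 > $2,250, so the cap limits the traveler to $2,250 − $1,862 = $388. Insurer: $7,266 − $388 = $6,878.

$6,878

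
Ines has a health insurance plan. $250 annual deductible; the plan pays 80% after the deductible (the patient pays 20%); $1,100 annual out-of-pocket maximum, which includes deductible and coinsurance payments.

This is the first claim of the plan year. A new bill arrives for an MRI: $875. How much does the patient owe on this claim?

$375

The full $250 deductible is still open; $250 of this bill applies to it.
The remaining $625 (= $875 − $250) moves to coinsurance.
Patient's 20% share of $625 is $125.
That puts the patient's cost at $250 + $125 = $375 before any cap.
Total out-of-pocket so far would be $0 + $375 = $375, below the $1,100 cap — no reduction.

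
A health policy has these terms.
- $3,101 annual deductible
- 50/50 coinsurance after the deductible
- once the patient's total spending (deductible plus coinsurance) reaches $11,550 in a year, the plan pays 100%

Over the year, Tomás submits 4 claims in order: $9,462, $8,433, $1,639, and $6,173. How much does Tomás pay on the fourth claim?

#1 ($9,462): $3,101 finishes the deductible; $6,361 goes to coinsurance; 50% of $6,361 = $3,180.50. Patient owes $6,281.50 (running OOP $6,281.50).
#2 ($8,433): deductible already satisfied, so patient's share is 50% × $8,433 = $4,216.50. Patient pays $4,216.50; OOP now $10,498.
#3 ($1,639): 50% coinsurance on $1,639 = $819.50. Cost to patient: $819.50. OOP to date $11,317.50.
#4 ($6,173): 50% coinsurance on $6,173 = $3,086.50. That would push OOP to $14,404, over the $11,550 cap, so patient pays $11,550 − $11,317.50 = $232.50.

$232.50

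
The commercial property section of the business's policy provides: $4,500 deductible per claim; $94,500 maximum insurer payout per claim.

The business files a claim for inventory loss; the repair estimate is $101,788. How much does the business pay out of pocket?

After the deductible, $101,788 − $4,500 = $97,288 remains.
The $94,500 per-incident cap binds; insurer pays $94,500.
Out of pocket: $101,788 − $94,500 = $7,288.

$7,288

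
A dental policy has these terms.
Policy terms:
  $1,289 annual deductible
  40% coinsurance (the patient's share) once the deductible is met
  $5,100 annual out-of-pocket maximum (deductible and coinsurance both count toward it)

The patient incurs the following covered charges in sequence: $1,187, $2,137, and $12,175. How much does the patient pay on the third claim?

Bill 1, $1,187: entire amount goes to the deductible. Patient owes $1,187 (running OOP $1,187).
Bill 2, $2,137: $102 finishes the deductible; $2,035 goes to coinsurance; patient's 40% is $814. Patient pays $916; OOP now $2,103.
Bill 3, $12,175: 40% coinsurance on $12,175 = $4,870. Adding that to $2,103 gives $6,973, past the $5,100 cap; patient pays only $5,100 − $2,103 = $2,997.

$2,997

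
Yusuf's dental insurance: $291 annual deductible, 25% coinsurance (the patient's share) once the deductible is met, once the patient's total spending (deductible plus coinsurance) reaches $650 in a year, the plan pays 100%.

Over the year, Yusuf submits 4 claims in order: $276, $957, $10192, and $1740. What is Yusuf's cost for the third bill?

$123.50

Bill 1, $276: entire amount goes to the deductible. Patient pays $276; OOP now $276.
Bill 2, $957: $15 finishes the deductible; $942 goes to coinsurance; patient's 25% is $235.50. Patient pays $250.50; OOP now $526.50.
Bill 3, $10192: deductible met; 25% of $10192 = $2548. Adding that to $526.50 gives $3074.50, past the $650 cap; patient pays only $650 − $526.50 = $123.50.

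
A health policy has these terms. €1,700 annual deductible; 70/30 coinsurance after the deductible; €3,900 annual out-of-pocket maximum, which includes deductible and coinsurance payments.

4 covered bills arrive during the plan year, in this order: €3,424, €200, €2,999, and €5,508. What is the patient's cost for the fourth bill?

€723.10

Bill 1, €3,424: €1,700 finishes the deductible; €1,724 goes to coinsurance; coinsurance €1,724 × 30% = €517.20. Patient pays €2,217.20; OOP now €2,217.20.
Bill 2, €200: deductible met; 30% of €200 = €60. Patient pays €60; OOP now €2,277.20.
Bill 3, €2,999: 30% coinsurance on €2,999 = €899.70. Cost to patient: €899.70. OOP to date €3,176.90.
Bill 4, €5,508: 30% coinsurance on €5,508 = €1,652.40. That would push OOP to €4,829.30, over the €3,900 cap, so patient pays €3,900 − €3,176.90 = €723.10.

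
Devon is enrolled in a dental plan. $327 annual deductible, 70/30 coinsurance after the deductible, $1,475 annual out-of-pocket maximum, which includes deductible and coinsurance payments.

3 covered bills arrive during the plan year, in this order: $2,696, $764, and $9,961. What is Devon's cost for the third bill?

Claim 1 ($2,696): deductible takes $327, $2,369 remains; patient's 30% is $710.70. Patient pays $1,037.70; OOP now $1,037.70.
Claim 2 ($764): deductible met; 30% of $764 = $229.20. Patient owes $229.20 (running OOP $1,266.90).
Claim 3 ($9,961): deductible met; 30% of $9,961 = $2,988.30. OOP would hit $4,255.20 > $1,475, so the cap limits the patient to $1,475 − $1,266.90 = $208.10.

$208.10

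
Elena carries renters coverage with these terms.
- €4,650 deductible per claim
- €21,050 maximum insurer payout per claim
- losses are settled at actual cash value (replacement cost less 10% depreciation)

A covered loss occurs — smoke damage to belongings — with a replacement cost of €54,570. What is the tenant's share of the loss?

Depreciate 10%: the covered value is €54,570 × 0.9 = €49,113.
After the deductible, €49,113 − €4,650 = €44,463 remains.
Since €44,463 > €21,050, the payout is capped at €21,050.
Tenant's share is the uncovered remainder: €54,570 − €21,050 = €33,520.

€33,520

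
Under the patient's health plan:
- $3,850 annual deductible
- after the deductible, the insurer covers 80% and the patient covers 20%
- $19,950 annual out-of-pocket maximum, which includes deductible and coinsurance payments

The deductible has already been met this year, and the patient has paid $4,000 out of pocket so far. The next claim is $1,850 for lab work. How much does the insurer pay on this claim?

$1,480

With the deductible met, the entire $1,850 is subject to coinsurance.
Patient's 20% share of $1,850 is $370.
Total out-of-pocket so far would be $4,000 + $370 = $4,370, below the $19,950 cap — no reduction.
Insurer pays the balance: $1,850 − $370 = $1,480.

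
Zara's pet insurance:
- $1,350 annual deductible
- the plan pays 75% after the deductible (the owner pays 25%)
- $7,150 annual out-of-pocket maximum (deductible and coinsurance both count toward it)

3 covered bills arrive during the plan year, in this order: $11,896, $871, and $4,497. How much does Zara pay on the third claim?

$1,124.25

Claim 1 — $11,896: $1,350 finishes the deductible; $10,546 goes to coinsurance; coinsurance $10,546 × 25% = $2,636.50. Cost to owner: $3,986.50. OOP to date $3,986.50.
Claim 2 — $871: 25% coinsurance on $871 = $217.75. Owner owes $217.75 (running OOP $4,204.25).
Claim 3 — $4,497: deductible met; 25% of $4,497 = $1,124.25. Owner pays $1,124.25; OOP now $5,328.50.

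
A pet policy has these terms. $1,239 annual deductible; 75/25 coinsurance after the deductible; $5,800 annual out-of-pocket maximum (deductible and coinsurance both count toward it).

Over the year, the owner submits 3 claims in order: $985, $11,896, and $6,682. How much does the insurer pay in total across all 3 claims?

Bill 1, $985: all of it applies to the deductible. Owner pays $985; OOP now $985. Plan pays $985 − $985 = $0.
Bill 2, $11,896: $254 to deductible, leaving $11,642; owner's 25% is $2,910.50. Owner pays $3,164.50; OOP now $4,149.50. Insurer: $11,896 − $3,164.50 = $8,731.50.
Bill 3, $6,682: 25% coinsurance on $6,682 = $1,670.50. That would push OOP to $5,820, over the $5,800 cap, so owner pays $5,800 − $4,149.50 = $1,650.50. Plan pays $6,682 − $1,650.50 = $5,031.50.
Insurer total = bills − owner's total = $19,563 − $5,800 = $13,763.

$13,763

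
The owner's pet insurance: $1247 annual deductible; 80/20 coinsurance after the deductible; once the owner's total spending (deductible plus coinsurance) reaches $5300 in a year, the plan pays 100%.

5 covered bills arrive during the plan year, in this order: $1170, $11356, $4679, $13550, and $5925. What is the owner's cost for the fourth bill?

$861.40

Claim 1 — $1170: entire amount goes to the deductible. Cost to owner: $1170. OOP to date $1170.
Claim 2 — $11356: $77 finishes the deductible; $11279 goes to coinsurance; coinsurance $11279 × 20% = $2255.80. Owner owes $2332.80 (running OOP $3502.80).
Claim 3 — $4679: deductible met; 20% of $4679 = $935.80. Owner owes $935.80 (running OOP $4438.60).
Claim 4 — $13550: deductible already satisfied, so owner's share is 20% × $13550 = $2710. That would push OOP to $7148.60, over the $5300 cap, so owner pays $5300 − $4438.60 = $861.40.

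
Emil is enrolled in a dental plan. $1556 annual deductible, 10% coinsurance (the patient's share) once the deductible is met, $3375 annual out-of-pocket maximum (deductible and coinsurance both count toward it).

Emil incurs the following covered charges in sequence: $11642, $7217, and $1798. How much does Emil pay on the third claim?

Bill 1, $11642: $1556 to deductible, leaving $10086; patient's 10% is $1008.60. Patient pays $2564.60; OOP now $2564.60.
Bill 2, $7217: deductible already satisfied, so patient's share is 10% × $7217 = $721.70. Patient pays $721.70; OOP now $3286.30.
Bill 3, $1798: 10% coinsurance on $1798 = $179.80. Adding that to $3286.30 gives $3466.10, past the $3375 cap; patient pays only $3375 − $3286.30 = $88.70.

$88.70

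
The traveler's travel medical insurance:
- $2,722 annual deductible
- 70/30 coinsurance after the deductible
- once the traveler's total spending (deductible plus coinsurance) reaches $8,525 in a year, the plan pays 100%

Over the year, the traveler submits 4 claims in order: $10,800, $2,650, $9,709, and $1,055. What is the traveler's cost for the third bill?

$2,584.60

Claim 1 ($10,800): $2,722 finishes the deductible; $8,078 goes to coinsurance; coinsurance $8,078 × 30% = $2,423.40. Traveler owes $5,145.40 (running OOP $5,145.40).
Claim 2 ($2,650): deductible met; 30% of $2,650 = $795. Cost to traveler: $795. OOP to date $5,940.40.
Claim 3 ($9,709): 30% coinsurance on $9,709 = $2,912.70. That would push OOP to $8,853.10, over the $8,525 cap, so traveler pays $8,525 − $5,940.40 = $2,584.60.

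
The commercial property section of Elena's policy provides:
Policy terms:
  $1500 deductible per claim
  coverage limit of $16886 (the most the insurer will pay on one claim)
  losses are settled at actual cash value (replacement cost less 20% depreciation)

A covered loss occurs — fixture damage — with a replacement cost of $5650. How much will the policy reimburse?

$3020

Depreciate 20%: the covered value is $5650 × 0.8 = $4520.
After the deductible, $4520 − $1500 = $3020 remains.
$3020 is within the $16886 limit, so the insurer pays $3020.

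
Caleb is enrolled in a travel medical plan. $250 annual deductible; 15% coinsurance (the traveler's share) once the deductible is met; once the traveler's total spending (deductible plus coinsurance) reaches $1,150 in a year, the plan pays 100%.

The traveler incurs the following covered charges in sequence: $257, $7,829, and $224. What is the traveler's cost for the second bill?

$898.95

Claim 1 ($257): deductible takes $250, $7 remains; coinsurance $7 × 15% = $1.05. Cost to traveler: $251.05. OOP to date $251.05.
Claim 2 ($7,829): 15% coinsurance on $7,829 = $1,174.35. That would push OOP to $1,425.40, over the $1,150 cap, so traveler pays $1,150 − $251.05 = $898.95.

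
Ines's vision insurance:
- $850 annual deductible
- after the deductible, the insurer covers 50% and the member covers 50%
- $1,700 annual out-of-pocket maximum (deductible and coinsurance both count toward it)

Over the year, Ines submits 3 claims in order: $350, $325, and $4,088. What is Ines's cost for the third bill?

$1,025

Claim 1 — $350: all of it applies to the deductible. Member owes $350 (running OOP $350).
Claim 2 — $325: entire amount goes to the deductible. Cost to member: $325. OOP to date $675.
Claim 3 — $4,088: $175 finishes the deductible; $3,913 goes to coinsurance; member's 50% is $1,956.50. Claim cost before the cap: $175 + $1,956.50 = $2,131.50. That would push OOP to $2,806.50, over the $1,700 cap, so member pays $1,700 − $675 = $1,025.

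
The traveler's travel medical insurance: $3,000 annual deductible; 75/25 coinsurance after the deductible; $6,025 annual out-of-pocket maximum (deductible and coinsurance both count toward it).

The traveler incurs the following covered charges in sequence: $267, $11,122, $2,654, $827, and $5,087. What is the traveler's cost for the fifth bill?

Claim 1 ($267): all of it applies to the deductible. Cost to traveler: $267. OOP to date $267.
Claim 2 ($11,122): $2,733 finishes the deductible; $8,389 goes to coinsurance; traveler's 25% is $2,097.25. Cost to traveler: $4,830.25. OOP to date $5,097.25.
Claim 3 ($2,654): 25% coinsurance on $2,654 = $663.50. Cost to traveler: $663.50. OOP to date $5,760.75.
Claim 4 ($827): deductible already satisfied, so traveler's share is 25% × $827 = $206.75. Traveler owes $206.75 (running OOP $5,967.50).
Claim 5 ($5,087): deductible met; 25% of $5,087 = $1,271.75. OOP would hit $7,239.25 > $6,025, so the cap limits the traveler to $6,025 − $5,967.50 = $57.50.

$57.50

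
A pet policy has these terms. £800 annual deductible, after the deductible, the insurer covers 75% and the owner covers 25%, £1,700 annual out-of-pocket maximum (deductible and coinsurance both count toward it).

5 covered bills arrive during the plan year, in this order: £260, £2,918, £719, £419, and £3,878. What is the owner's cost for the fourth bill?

Bill 1, £260: entire amount goes to the deductible. Owner owes £260 (running OOP £260).
Bill 2, £2,918: deductible takes £540, £2,378 remains; 25% of £2,378 = £594.50. Owner pays £1,134.50; OOP now £1,394.50.
Bill 3, £719: deductible already satisfied, so owner's share is 25% × £719 = £179.75. Owner pays £179.75; OOP now £1,574.25.
Bill 4, £419: deductible already satisfied, so owner's share is 25% × £419 = £104.75. Cost to owner: £104.75. OOP to date £1,679.

£104.75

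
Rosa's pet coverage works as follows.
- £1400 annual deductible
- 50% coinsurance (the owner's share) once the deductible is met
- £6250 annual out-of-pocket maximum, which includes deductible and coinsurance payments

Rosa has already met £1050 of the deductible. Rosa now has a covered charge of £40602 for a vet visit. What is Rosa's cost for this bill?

£5200

Remaining deductible: £1400 − £1050 = £350.
The remaining £40252 (= £40602 − £350) moves to coinsurance.
Owner's 50% share of £40252 is £20126.
Owner responsibility before any cap: £350 + £20126 = £20476.
Year-to-date out-of-pocket would reach £1050 + £20476 = £21526, above the £6250 maximum, so the owner pays only £6250 − £1050 = £5200.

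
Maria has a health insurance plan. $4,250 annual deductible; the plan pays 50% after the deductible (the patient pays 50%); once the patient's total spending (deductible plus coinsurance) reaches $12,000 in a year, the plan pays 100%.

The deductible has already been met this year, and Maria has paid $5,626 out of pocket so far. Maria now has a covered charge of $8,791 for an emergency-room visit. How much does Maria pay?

The deductible is already satisfied, so the full bill goes to coinsurance.
50% of $8,791 = $4,395.50 falls to the patient.
Cumulative spending $5,626 + $4,395.50 = $10,021.50 stays under the $12,000 maximum.

$4,395.50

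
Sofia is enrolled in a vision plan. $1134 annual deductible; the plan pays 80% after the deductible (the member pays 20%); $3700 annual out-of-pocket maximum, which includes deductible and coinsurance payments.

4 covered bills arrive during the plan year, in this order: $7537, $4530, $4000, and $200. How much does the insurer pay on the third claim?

$3620.60

#1 ($7537): $1134 to deductible, leaving $6403; coinsurance $6403 × 20% = $1280.60. Cost to member: $2414.60. OOP to date $2414.60. Insurer: $7537 − $2414.60 = $5122.40.
#2 ($4530): deductible already satisfied, so member's share is 20% × $4530 = $906. Cost to member: $906. OOP to date $3320.60. Insurer: $4530 − $906 = $3624.
#3 ($4000): deductible met; 20% of $4000 = $800. Adding that to $3320.60 gives $4120.60, past the $3700 cap; member pays only $3700 − $3320.60 = $379.40. Plan pays $4000 − $379.40 = $3620.60.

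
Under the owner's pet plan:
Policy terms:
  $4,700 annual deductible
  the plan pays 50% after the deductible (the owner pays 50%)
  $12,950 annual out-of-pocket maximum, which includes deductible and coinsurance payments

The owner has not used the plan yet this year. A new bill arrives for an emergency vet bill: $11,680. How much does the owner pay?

Deductible not yet touched, so the first $4,700 of the bill goes to the deductible.
That leaves $11,680 − $4,700 = $6,980 for coinsurance.
50% of $6,980 = $3,490 falls to the owner.
That puts the owner's cost at $4,700 + $3,490 = $8,190 before any cap.
Cumulative spending $0 + $8,190 = $8,190 stays under the $12,950 maximum.

$8,190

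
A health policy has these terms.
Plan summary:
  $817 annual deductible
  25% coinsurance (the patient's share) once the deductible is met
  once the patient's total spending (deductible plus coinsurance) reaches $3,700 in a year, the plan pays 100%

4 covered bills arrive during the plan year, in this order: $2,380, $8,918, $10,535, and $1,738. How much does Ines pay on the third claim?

Bill 1, $2,380: deductible takes $817, $1,563 remains; coinsurance $1,563 × 25% = $390.75. Cost to patient: $1,207.75. OOP to date $1,207.75.
Bill 2, $8,918: deductible met; 25% of $8,918 = $2,229.50. Patient pays $2,229.50; OOP now $3,437.25.
Bill 3, $10,535: 25% coinsurance on $10,535 = $2,633.75. That would push OOP to $6,071, over the $3,700 cap, so patient pays $3,700 − $3,437.25 = $262.75.

$262.75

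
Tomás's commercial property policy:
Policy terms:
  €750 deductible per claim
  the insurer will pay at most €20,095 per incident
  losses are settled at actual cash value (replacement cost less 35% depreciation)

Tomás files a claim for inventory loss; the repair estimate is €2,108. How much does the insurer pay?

Actual cash value after 35% depreciation: €2,108 × 65% = €1,370.20.
Less the €750 deductible: €1,370.20 − €750 = €620.20.
That's under the €20,095 cap, so the insurer reimburses the full €620.20.

€620.20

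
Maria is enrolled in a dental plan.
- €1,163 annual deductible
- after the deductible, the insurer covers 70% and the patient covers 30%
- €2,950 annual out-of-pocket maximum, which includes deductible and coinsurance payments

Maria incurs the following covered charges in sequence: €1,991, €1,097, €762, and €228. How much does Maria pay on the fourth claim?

Claim 1 (€1,991): deductible takes €1,163, €828 remains; 30% of €828 = €248.40. Patient owes €1,411.40 (running OOP €1,411.40).
Claim 2 (€1,097): deductible already satisfied, so patient's share is 30% × €1,097 = €329.10. Patient pays €329.10; OOP now €1,740.50.
Claim 3 (€762): deductible already satisfied, so patient's share is 30% × €762 = €228.60. Patient owes €228.60 (running OOP €1,969.10).
Claim 4 (€228): deductible already satisfied, so patient's share is 30% × €228 = €68.40. Patient pays €68.40; OOP now €2,037.50.

€68.40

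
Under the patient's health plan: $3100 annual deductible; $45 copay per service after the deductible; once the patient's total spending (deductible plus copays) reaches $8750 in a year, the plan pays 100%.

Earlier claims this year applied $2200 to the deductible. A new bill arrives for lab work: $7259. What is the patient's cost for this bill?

Remaining deductible: $3100 − $2200 = $900.
The remaining $6359 (= $7259 − $900) moves to the copay.
Copay on this service: $45.
That puts the patient's cost at $900 + $45 = $945 before any cap.
Year-to-date out-of-pocket becomes $2200 + $945 = $3145, still under the $8750 maximum, so no cap applies.

$945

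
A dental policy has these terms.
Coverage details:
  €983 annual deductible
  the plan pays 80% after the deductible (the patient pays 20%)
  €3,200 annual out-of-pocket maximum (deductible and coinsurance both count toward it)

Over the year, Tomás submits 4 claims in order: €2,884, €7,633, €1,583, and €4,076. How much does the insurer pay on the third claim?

€1,272.80

Claim 1 (€2,884): €983 to deductible, leaving €1,901; patient's 20% is €380.20. Cost to patient: €1,363.20. OOP to date €1,363.20. Plan pays €2,884 − €1,363.20 = €1,520.80.
Claim 2 (€7,633): deductible already satisfied, so patient's share is 20% × €7,633 = €1,526.60. Cost to patient: €1,526.60. OOP to date €2,889.80. Insurer: €7,633 − €1,526.60 = €6,106.40.
Claim 3 (€1,583): 20% coinsurance on €1,583 = €316.60. Adding that to €2,889.80 gives €3,206.40, past the €3,200 cap; patient pays only €3,200 − €2,889.80 = €310.20. Insurer: €1,583 − €310.20 = €1,272.80.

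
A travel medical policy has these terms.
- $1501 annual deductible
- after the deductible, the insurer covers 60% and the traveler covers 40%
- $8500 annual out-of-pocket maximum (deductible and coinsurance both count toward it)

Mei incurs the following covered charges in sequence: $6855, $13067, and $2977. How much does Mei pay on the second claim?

Claim 1 ($6855): $1501 to deductible, leaving $5354; traveler's 40% is $2141.60. Traveler owes $3642.60 (running OOP $3642.60).
Claim 2 ($13067): 40% coinsurance on $13067 = $5226.80. Adding that to $3642.60 gives $8869.40, past the $8500 cap; traveler pays only $8500 − $3642.60 = $4857.40.

$4857.40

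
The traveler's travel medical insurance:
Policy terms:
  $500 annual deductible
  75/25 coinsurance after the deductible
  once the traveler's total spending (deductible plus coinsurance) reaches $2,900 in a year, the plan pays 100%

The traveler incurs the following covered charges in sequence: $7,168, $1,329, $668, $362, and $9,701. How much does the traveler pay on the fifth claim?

$143.25

Claim 1 ($7,168): $500 finishes the deductible; $6,668 goes to coinsurance; traveler's 25% is $1,667. Traveler owes $2,167 (running OOP $2,167).
Claim 2 ($1,329): 25% coinsurance on $1,329 = $332.25. Traveler pays $332.25; OOP now $2,499.25.
Claim 3 ($668): deductible met; 25% of $668 = $167. Traveler owes $167 (running OOP $2,666.25).
Claim 4 ($362): deductible already satisfied, so traveler's share is 25% × $362 = $90.50. Traveler owes $90.50 (running OOP $2,756.75).
Claim 5 ($9,701): deductible already satisfied, so traveler's share is 25% × $9,701 = $2,425.25. That would push OOP to $5,182, over the $2,900 cap, so traveler pays $2,900 − $2,756.75 = $143.25.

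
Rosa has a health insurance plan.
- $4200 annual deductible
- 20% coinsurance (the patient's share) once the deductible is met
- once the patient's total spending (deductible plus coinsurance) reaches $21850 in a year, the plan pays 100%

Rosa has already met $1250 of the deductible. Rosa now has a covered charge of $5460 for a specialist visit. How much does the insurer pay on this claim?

$2008

Remaining deductible: $4200 − $1250 = $2950.
After the $2950 deductible portion, $5460 − $2950 = $2510 is subject to coinsurance.
Coinsurance: $2510 × 20% = $502.
That puts the patient's cost at $2950 + $502 = $3452 before any cap.
Total out-of-pocket so far would be $1250 + $3452 = $4702, below the $21850 cap — no reduction.
The plan picks up $5460 − $3452 = $2008.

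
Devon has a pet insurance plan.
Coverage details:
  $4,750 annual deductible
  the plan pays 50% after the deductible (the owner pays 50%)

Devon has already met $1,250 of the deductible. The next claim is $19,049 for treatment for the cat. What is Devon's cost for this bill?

$11,274.50

Deductible still to meet: $4,750 − $1,250 = $3,500.
The remaining $15,549 (= $19,049 − $3,500) moves to coinsurance.
Owner's 50% share of $15,549 is $7,774.50.
So the owner owes $3,500 + $7,774.50 = $11,274.50.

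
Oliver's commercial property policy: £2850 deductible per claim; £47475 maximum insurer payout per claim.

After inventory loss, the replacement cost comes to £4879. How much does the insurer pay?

After the deductible, £4879 − £2850 = £2029 remains.
£2029 is within the £47475 limit, so the insurer pays £2029.

£2029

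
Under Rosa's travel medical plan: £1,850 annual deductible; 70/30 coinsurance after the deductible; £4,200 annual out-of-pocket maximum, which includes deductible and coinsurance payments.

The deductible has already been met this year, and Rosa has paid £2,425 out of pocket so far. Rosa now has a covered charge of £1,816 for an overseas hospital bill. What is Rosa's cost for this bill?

With the deductible met, the entire £1,816 is subject to coinsurance.
Traveler's 30% share of £1,816 is £544.80.
Year-to-date out-of-pocket becomes £2,425 + £544.80 = £2,969.80, still under the £4,200 maximum, so no cap applies.

£544.80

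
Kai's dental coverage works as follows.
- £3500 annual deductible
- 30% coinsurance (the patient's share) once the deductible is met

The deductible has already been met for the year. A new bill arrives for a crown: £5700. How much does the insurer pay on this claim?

£3990

With the deductible met, the entire £5700 is subject to coinsurance.
Patient's 30% share of £5700 is £1710.
Insurer pays the balance: £5700 − £1710 = £3990.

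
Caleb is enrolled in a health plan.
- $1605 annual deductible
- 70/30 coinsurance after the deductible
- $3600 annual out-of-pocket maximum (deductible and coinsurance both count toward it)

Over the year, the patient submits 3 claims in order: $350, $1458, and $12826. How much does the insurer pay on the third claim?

Bill 1, $350: fully absorbed by the deductible. Patient pays $350; OOP now $350. Plan pays $350 − $350 = $0.
Bill 2, $1458: $1255 to deductible, leaving $203; coinsurance $203 × 30% = $60.90. Patient pays $1315.90; OOP now $1665.90. Insurer: $1458 − $1315.90 = $142.10.
Bill 3, $12826: 30% coinsurance on $12826 = $3847.80. That would push OOP to $5513.70, over the $3600 cap, so patient pays $3600 − $1665.90 = $1934.10. Plan pays $12826 − $1934.10 = $10891.90.

$10891.90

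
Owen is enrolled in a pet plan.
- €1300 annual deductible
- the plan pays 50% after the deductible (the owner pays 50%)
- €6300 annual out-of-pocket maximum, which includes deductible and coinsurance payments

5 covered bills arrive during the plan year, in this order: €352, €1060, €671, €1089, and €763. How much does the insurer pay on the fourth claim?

Bill 1, €352: fully absorbed by the deductible. Owner owes €352 (running OOP €352). Plan pays €352 − €352 = €0.
Bill 2, €1060: €948 to deductible, leaving €112; owner's 50% is €56. Cost to owner: €1004. OOP to date €1356. Insurer: €1060 − €1004 = €56.
Bill 3, €671: deductible met; 50% of €671 = €335.50. Owner owes €335.50 (running OOP €1691.50). Insurer: €671 − €335.50 = €335.50.
Bill 4, €1089: deductible met; 50% of €1089 = €544.50. Owner pays €544.50; OOP now €2236. Plan pays €1089 − €544.50 = €544.50.

€544.50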